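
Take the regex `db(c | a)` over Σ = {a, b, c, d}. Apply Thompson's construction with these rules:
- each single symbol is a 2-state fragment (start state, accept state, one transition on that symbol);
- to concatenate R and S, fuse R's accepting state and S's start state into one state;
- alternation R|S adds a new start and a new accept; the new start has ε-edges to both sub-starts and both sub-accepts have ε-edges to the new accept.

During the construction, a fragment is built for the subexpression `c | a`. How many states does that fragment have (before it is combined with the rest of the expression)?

6

Fragment for `c | a`:
Each of the 2 symbol leaves contributes a 2-state fragment.
  c | a — 6 states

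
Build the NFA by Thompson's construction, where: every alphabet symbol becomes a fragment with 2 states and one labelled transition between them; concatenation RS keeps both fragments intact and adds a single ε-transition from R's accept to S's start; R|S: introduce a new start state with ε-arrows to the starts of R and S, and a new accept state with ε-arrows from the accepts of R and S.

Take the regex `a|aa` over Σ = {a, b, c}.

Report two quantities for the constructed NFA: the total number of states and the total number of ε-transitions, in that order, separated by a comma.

By structural recursion:
Each of the 3 symbol leaves contributes 2 states and 0 ε-transitions.
  aa — 4 states, 1 ε-transition
  a|aa — 8 states, 5 ε-transitions

8, 5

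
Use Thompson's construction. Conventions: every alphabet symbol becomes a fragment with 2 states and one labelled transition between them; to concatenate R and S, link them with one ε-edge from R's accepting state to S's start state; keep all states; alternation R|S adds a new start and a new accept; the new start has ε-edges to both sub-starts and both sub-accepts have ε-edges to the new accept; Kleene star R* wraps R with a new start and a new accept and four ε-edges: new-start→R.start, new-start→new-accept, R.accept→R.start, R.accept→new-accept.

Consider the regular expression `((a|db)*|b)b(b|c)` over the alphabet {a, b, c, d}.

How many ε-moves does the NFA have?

Building bottom-up:
Each of the 7 symbol leaves contributes 0 ε-transitions.
  db = 1 ε-transition
  a|db = 5 ε-transitions
  (a|db)* = 9 ε-transitions
  (a|db)*|b = 13 ε-transitions
  b|c = 4 ε-transitions
  ((a|db)*|b)b(b|c) = 19 ε-transitions

19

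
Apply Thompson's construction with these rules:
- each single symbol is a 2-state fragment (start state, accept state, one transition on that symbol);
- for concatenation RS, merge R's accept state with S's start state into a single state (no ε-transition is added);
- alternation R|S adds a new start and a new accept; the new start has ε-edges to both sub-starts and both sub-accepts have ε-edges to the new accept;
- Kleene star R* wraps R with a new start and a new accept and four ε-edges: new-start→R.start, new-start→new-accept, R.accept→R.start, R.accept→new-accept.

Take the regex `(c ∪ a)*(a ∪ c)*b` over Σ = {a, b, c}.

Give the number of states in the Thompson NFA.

Recursing over subexpressions:
Each of the 5 symbol leaves contributes a 2-state fragment.
  c ∪ a — 6 states
  (c ∪ a)* — 8 states
  a ∪ c — 6 states
  (a ∪ c)* — 8 states
  (c ∪ a)*(a ∪ c)*b — 16 states

16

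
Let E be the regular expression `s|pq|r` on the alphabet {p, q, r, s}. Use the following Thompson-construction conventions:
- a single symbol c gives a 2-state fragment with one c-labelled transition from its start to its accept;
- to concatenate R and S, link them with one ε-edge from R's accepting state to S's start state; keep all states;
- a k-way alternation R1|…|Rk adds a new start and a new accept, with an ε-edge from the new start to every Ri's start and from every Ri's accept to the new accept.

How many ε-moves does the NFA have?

7

Building bottom-up:
Each of the 4 symbol leaves contributes 0 ε-transitions.
  pq : 1 ε-transition
  s|pq|r : 7 ε-transitions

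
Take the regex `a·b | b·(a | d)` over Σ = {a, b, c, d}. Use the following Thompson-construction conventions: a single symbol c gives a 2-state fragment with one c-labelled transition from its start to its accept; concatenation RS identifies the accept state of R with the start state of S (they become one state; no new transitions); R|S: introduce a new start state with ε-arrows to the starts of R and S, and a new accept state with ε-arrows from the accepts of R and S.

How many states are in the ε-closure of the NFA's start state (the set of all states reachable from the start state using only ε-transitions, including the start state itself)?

3

Compute the ε-closure size of each fragment's start state recursively; a symbol fragment's start has no outgoing ε-edge, so its closure is just itself (size 1).
  a·b → same as the first factor's closure: |closure| = 1
  a | d → |closure| = 1 + 1 + 1 = 3 (the new accept is not ε-reachable since no branch accepts ε)
  b·(a | d) → |closure| equals the left operand's closure size = 1 (its accept is not ε-reachable, so the closure stops there)
  a·b | b·(a | d) → |closure| = 1 + 1 + 1 = 3 (the new accept is not ε-reachable since no branch accepts ε)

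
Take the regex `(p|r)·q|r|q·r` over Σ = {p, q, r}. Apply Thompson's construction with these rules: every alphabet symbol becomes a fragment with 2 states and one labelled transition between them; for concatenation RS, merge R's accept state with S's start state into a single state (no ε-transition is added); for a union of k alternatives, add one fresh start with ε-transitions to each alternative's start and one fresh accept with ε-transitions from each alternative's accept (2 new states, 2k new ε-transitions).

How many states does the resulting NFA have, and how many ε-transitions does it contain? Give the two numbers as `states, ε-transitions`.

14, 10

Per subexpression:
Each of the 6 symbol leaves contributes 2 states and 0 ε-transitions.
  p|r = 6 states, 4 ε-transitions
  (p|r)·q = 7 states, 4 ε-transitions
  q·r = 3 states, 0 ε-transitions
  (p|r)·q|r|q·r = 14 states, 10 ε-transitions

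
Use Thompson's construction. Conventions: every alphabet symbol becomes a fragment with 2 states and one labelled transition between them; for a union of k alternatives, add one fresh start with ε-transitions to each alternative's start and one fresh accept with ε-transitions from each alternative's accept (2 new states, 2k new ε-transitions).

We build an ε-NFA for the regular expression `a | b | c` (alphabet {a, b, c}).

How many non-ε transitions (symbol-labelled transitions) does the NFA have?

3

By structural recursion:
Each of the 3 symbol leaves contributes exactly 1 symbol transition.
  a | b | c → 3 symbol transitions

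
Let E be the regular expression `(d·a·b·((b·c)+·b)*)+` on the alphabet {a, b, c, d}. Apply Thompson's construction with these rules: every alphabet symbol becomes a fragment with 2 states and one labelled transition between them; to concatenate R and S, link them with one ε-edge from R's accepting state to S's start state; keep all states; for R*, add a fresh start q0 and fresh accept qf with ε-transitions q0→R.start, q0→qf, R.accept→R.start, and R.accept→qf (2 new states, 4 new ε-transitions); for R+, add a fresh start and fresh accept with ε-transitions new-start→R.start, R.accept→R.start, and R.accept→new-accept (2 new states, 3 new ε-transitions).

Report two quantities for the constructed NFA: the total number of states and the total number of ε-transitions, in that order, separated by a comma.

18, 15

Bottom-up over the parse tree:
Each of the 6 symbol leaves contributes 2 states and 0 ε-transitions.
  b·c — 4 states, 1 ε-transition
  (b·c)+ — 6 states, 4 ε-transitions
  (b·c)+·b — 8 states, 5 ε-transitions
  ((b·c)+·b)* — 10 states, 9 ε-transitions
  d·a·b·((b·c)+·b)* — 16 states, 12 ε-transitions
  (d·a·b·((b·c)+·b)*)+ — 18 states, 15 ε-transitions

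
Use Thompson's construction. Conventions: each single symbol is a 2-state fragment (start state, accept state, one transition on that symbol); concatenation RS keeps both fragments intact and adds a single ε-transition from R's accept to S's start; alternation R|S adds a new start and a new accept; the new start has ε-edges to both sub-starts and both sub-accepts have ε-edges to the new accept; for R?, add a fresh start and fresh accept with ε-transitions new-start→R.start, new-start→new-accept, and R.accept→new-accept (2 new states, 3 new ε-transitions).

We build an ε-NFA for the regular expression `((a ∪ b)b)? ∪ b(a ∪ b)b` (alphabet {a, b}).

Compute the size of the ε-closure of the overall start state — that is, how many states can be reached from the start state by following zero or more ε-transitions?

8

Work bottom-up. For each fragment F, track |ε-closure(F.start)| and whether F's accept lies in that closure (i.e. whether F accepts ε). A single-symbol fragment has closure size 1 and does not accept ε.
  a ∪ b → new start ε-reaches every alternative's start; none of them accept ε, so the new accept is not reached: |ε-closure| = 1 + 1 + 1 = 3
  (a ∪ b)b → |ε-closure| equals the left operand's closure size = 3 (its accept is not ε-reachable, so the closure stops there)
  ((a ∪ b)b)? → new start has ε-edges to the inner start and to the new accept, so |ε-closure| = 2 + 3 = 5
  a ∪ b → |ε-closure| = 1 + 1 + 1 = 3 (the new accept is not ε-reachable since no branch accepts ε)
  b(a ∪ b)b → same as the first factor's closure: |ε-closure| = 1
  ((a ∪ b)b)? ∪ b(a ∪ b)b → new start ε-reaches every alternative's start; at least one alternative accepts ε, so the union's new accept is reached too: |ε-closure| = 1 + 5 + 1 + 1 = 8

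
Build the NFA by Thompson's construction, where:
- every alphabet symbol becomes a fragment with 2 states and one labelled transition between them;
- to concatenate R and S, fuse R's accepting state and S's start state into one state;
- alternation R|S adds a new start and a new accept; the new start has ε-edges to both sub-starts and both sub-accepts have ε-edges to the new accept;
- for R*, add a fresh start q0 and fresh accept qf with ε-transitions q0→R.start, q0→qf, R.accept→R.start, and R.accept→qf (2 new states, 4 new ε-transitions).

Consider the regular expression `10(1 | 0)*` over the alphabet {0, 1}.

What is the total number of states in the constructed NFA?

10

Bottom-up over the parse tree:
Each of the 4 symbol leaves contributes a 2-state fragment.
  1 | 0 = 6 states
  (1 | 0)* = 8 states
  10(1 | 0)* = 10 states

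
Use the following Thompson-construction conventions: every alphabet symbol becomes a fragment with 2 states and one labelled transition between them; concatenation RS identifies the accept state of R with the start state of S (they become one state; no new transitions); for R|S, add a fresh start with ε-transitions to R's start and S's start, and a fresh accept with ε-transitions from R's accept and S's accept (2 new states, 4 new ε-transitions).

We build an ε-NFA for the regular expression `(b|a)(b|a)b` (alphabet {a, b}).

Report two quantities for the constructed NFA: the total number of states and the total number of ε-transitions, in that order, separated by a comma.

12, 8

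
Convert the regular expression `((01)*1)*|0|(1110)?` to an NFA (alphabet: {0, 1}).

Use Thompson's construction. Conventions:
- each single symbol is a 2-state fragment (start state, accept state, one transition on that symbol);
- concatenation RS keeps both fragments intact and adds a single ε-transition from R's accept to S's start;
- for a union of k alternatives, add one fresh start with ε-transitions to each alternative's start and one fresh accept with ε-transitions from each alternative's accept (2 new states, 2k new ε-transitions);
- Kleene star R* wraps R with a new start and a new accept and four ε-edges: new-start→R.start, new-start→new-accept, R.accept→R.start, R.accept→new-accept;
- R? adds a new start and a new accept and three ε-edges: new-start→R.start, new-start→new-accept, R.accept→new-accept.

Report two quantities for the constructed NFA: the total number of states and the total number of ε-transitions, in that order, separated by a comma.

Per subexpression:
Each of the 8 symbol leaves contributes 2 states and 0 ε-transitions.
  01 — 4 states, 1 ε-transition
  (01)* — 6 states, 5 ε-transitions
  (01)*1 — 8 states, 6 ε-transitions
  ((01)*1)* — 10 states, 10 ε-transitions
  1110 — 8 states, 3 ε-transitions
  (1110)? — 10 states, 6 ε-transitions
  ((01)*1)*|0|(1110)? — 24 states, 22 ε-transitions

24, 22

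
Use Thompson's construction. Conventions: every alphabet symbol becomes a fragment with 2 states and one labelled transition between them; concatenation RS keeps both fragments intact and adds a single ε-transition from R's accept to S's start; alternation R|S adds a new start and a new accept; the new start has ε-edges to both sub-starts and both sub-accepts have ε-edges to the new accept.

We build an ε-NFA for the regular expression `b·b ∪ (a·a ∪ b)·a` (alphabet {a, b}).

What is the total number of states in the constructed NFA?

16

Per subexpression:
Each of the 6 symbol leaves contributes a 2-state fragment.
  b·b : 4 states
  a·a : 4 states
  a·a ∪ b : 8 states
  (a·a ∪ b)·a : 10 states
  b·b ∪ (a·a ∪ b)·a : 16 states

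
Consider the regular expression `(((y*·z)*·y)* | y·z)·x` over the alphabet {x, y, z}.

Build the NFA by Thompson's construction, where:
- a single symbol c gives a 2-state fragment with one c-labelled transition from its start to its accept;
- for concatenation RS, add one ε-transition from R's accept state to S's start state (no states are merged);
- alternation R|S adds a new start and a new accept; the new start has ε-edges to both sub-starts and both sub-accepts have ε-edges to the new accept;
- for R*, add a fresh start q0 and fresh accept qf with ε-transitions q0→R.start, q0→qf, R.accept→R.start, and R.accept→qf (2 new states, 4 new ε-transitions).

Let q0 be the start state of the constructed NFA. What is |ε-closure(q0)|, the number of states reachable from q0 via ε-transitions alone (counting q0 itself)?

Compute the ε-closure size of each fragment's start state recursively; a symbol fragment's start has no outgoing ε-edge, so its closure is just itself (size 1).
  y* — |ε-closure| = 1 (new start) + 1 (body) + 1 (new accept) = 3
  y*·z — the left operand accepts ε, so the closure extends into the next operand (via the concat ε-link); |ε-closure| = 3 + 1 = 4
  (y*·z)* — new start has ε-edges to the inner start and to the new accept, so |ε-closure| = 2 + 4 = 6
  (y*·z)*·y — |ε-closure| = 6 + 1 = 7 (closure spills across the concat boundary because the left factor accepts ε)
  ((y*·z)*·y)* — |ε-closure| = 1 (new start) + 7 (body) + 1 (new accept) = 9
  y·z — same as the first factor's closure: |ε-closure| = 1
  ((y*·z)*·y)* | y·z — new start ε-reaches every alternative's start; at least one alternative accepts ε, so the union's new accept is reached too: |ε-closure| = 1 + 9 + 1 + 1 = 12
  (((y*·z)*·y)* | y·z)·x — the left operand accepts ε, so the closure extends into the next operand (via the concat ε-link); |ε-closure| = 12 + 1 = 13

13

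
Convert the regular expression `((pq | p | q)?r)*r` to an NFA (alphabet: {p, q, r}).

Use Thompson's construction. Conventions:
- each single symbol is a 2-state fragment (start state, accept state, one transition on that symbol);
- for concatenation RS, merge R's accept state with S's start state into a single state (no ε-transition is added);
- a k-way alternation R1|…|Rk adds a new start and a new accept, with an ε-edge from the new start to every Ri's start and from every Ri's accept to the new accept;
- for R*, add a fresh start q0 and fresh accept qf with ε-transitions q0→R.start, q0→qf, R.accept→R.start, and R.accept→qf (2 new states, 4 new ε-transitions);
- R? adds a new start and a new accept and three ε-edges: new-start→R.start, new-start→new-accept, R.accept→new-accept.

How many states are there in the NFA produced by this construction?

By structural recursion:
Each of the 6 symbol leaves contributes a 2-state fragment.
  pq — 3 states
  pq | p | q — 9 states
  (pq | p | q)? — 11 states
  (pq | p | q)?r — 12 states
  ((pq | p | q)?r)* — 14 states
  ((pq | p | q)?r)*r — 15 states

15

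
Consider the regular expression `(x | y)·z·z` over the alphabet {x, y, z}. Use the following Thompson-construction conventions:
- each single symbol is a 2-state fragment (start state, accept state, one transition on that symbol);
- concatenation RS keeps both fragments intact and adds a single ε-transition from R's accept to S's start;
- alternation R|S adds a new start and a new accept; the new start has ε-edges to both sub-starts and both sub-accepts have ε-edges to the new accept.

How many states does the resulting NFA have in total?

Per subexpression:
Each of the 4 symbol leaves contributes a 2-state fragment.
  x | y → 6 states
  (x | y)·z·z → 10 states

10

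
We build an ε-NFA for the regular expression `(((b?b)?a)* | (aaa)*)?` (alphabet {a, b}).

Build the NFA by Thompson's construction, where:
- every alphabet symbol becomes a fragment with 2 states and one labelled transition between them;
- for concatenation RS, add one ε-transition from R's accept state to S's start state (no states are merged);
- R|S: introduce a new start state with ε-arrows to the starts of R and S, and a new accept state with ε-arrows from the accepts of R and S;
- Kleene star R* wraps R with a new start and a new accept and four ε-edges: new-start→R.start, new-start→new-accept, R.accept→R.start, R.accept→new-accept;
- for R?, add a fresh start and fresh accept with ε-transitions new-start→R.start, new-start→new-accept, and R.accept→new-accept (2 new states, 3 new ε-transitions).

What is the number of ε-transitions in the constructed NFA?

By structural recursion:
Each of the 6 symbol leaves contributes 0 ε-transitions.
  b? → 3 ε-transitions
  b?b → 4 ε-transitions
  (b?b)? → 7 ε-transitions
  (b?b)?a → 8 ε-transitions
  ((b?b)?a)* → 12 ε-transitions
  aaa → 2 ε-transitions
  (aaa)* → 6 ε-transitions
  ((b?b)?a)* | (aaa)* → 22 ε-transitions
  (((b?b)?a)* | (aaa)*)? → 25 ε-transitions

25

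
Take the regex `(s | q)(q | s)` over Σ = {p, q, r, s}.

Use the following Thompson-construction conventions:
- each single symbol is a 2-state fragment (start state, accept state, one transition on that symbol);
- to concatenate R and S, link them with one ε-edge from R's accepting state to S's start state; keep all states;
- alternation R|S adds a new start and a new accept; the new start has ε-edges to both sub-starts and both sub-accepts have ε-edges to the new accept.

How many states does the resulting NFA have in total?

12

Building bottom-up:
Each of the 4 symbol leaves contributes a 2-state fragment.
  s | q : 6 states
  q | s : 6 states
  (s | q)(q | s) : 12 states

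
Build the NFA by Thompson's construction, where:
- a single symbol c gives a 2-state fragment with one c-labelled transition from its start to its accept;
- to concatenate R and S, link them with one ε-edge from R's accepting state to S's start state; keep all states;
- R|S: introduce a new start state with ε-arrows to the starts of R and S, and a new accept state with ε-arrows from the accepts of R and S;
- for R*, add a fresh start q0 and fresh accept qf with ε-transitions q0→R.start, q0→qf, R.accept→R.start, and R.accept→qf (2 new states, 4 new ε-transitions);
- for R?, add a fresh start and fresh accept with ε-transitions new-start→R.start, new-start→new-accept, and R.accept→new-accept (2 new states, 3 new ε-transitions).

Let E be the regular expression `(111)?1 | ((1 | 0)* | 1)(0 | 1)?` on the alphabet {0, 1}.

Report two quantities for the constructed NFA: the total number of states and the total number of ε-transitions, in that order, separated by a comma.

32, 30

Per subexpression:
Each of the 9 symbol leaves contributes 2 states and 0 ε-transitions.
  111 = 6 states, 2 ε-transitions
  (111)? = 8 states, 5 ε-transitions
  (111)?1 = 10 states, 6 ε-transitions
  1 | 0 = 6 states, 4 ε-transitions
  (1 | 0)* = 8 states, 8 ε-transitions
  (1 | 0)* | 1 = 12 states, 12 ε-transitions
  0 | 1 = 6 states, 4 ε-transitions
  (0 | 1)? = 8 states, 7 ε-transitions
  ((1 | 0)* | 1)(0 | 1)? = 20 states, 20 ε-transitions
  (111)?1 | ((1 | 0)* | 1)(0 | 1)? = 32 states, 30 ε-transitions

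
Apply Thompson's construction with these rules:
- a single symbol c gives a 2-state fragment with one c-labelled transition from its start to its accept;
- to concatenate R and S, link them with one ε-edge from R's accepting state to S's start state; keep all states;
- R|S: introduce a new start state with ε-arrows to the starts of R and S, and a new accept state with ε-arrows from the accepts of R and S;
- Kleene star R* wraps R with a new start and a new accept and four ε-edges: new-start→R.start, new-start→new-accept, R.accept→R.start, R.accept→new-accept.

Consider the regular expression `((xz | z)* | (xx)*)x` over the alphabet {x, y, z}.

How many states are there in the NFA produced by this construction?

20

Recursing over subexpressions:
Each of the 6 symbol leaves contributes a 2-state fragment.
  xz = 4 states
  xz | z = 8 states
  (xz | z)* = 10 states
  xx = 4 states
  (xx)* = 6 states
  (xz | z)* | (xx)* = 18 states
  ((xz | z)* | (xx)*)x = 20 states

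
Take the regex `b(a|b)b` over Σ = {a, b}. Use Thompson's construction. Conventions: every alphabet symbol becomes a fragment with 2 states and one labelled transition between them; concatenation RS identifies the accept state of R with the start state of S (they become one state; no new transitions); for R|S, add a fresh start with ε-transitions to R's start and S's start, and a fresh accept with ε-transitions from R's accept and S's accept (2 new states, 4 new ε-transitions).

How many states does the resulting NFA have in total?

Building bottom-up:
Each of the 4 symbol leaves contributes a 2-state fragment.
  a|b — 6 states
  b(a|b)b — 8 states

8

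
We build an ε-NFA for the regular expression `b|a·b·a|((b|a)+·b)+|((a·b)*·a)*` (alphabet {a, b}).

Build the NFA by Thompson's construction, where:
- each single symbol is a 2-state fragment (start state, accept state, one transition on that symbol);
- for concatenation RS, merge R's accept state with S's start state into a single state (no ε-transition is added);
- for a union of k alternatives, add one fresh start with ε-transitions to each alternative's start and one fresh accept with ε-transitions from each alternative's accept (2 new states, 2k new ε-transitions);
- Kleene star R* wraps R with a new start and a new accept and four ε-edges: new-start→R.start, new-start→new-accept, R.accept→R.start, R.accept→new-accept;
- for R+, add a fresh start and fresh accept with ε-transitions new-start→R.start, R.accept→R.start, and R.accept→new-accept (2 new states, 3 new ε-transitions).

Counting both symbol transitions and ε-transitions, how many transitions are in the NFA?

Recursing over subexpressions:
Each of the 10 symbol leaves contributes 1 transition (1 symbol, 0 ε).
  a·b·a — 3 transitions (3 symbol, 0 ε)
  b|a — 6 transitions (2 symbol, 4 ε)
  (b|a)+ — 9 transitions (2 symbol, 7 ε)
  (b|a)+·b — 10 transitions (3 symbol, 7 ε)
  ((b|a)+·b)+ — 13 transitions (3 symbol, 10 ε)
  a·b — 2 transitions (2 symbol, 0 ε)
  (a·b)* — 6 transitions (2 symbol, 4 ε)
  (a·b)*·a — 7 transitions (3 symbol, 4 ε)
  ((a·b)*·a)* — 11 transitions (3 symbol, 8 ε)
  b|a·b·a|((b|a)+·b)+|((a·b)*·a)* — 36 transitions (10 symbol, 26 ε)

36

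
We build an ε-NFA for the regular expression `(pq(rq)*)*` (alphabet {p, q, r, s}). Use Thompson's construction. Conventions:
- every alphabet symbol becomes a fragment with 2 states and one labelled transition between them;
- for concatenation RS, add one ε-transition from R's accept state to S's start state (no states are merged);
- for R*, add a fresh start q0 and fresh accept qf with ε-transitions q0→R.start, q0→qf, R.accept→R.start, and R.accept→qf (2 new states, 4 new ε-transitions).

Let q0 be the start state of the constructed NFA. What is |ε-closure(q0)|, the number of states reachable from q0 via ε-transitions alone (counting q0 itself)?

Let C(F) = |ε-closure(F.start)| within fragment F, and note whether F accepts ε. Symbol fragments have C = 1 and do not accept ε. Then:
  rq → same as the first factor's closure: C = 1
  (rq)* → new start has ε-edges to the inner start and to the new accept, so C = 2 + 1 = 3
  pq(rq)* → same as the first factor's closure: C = 1
  (pq(rq)*)* → C = 1 (new start) + 1 (body) + 1 (new accept) = 3

3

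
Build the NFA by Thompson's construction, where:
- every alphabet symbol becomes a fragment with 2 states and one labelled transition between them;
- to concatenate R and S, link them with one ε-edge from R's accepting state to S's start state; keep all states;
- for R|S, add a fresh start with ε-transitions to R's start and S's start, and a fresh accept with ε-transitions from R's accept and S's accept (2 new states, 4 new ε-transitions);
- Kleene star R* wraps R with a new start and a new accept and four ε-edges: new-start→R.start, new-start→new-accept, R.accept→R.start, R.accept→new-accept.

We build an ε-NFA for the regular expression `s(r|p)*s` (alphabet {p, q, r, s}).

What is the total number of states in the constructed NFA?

Per subexpression:
Each of the 4 symbol leaves contributes a 2-state fragment.
  r|p : 6 states
  (r|p)* : 8 states
  s(r|p)*s : 12 states

12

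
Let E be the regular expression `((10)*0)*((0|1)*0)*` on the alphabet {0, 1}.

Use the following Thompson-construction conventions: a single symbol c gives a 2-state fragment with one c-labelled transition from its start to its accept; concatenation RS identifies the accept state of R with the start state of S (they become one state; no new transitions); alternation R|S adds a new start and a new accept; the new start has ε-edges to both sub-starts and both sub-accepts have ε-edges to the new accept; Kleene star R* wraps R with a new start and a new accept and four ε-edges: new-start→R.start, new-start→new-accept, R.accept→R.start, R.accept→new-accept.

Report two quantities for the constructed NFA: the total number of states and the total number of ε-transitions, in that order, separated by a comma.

18, 20

Building bottom-up:
Each of the 6 symbol leaves contributes 2 states and 0 ε-transitions.
  10 → 3 states, 0 ε-transitions
  (10)* → 5 states, 4 ε-transitions
  (10)*0 → 6 states, 4 ε-transitions
  ((10)*0)* → 8 states, 8 ε-transitions
  0|1 → 6 states, 4 ε-transitions
  (0|1)* → 8 states, 8 ε-transitions
  (0|1)*0 → 9 states, 8 ε-transitions
  ((0|1)*0)* → 11 states, 12 ε-transitions
  ((10)*0)*((0|1)*0)* → 18 states, 20 ε-transitions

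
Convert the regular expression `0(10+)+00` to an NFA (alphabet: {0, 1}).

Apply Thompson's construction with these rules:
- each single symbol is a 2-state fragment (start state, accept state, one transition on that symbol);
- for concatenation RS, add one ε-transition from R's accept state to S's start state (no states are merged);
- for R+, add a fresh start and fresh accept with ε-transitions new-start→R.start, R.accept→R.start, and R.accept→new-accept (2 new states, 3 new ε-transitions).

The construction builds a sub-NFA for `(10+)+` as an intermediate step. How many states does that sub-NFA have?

Fragment for `(10+)+`:
Each of the 2 symbol leaves contributes a 2-state fragment.
  0+ → 4 states
  10+ → 6 states
  (10+)+ → 8 states

8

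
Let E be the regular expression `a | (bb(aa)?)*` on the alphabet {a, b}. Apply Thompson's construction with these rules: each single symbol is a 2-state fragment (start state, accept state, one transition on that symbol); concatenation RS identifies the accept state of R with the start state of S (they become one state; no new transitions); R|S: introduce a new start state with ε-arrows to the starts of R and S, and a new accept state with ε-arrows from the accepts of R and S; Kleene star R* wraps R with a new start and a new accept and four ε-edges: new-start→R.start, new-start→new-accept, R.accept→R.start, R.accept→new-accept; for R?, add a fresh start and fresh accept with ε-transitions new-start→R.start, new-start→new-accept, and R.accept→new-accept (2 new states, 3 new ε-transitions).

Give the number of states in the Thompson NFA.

Recursing over subexpressions:
Each of the 5 symbol leaves contributes a 2-state fragment.
  aa → 3 states
  (aa)? → 5 states
  bb(aa)? → 7 states
  (bb(aa)?)* → 9 states
  a | (bb(aa)?)* → 13 states

13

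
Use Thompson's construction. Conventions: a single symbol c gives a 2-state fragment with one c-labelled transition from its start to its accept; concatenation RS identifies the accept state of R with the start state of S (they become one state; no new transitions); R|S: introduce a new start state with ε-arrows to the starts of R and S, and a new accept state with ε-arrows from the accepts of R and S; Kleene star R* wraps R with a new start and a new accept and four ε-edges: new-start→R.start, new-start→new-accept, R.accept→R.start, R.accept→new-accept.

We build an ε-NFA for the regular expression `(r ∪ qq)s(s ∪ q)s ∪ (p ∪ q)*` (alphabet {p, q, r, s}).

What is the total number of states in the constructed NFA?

24

Recursing over subexpressions:
Each of the 9 symbol leaves contributes a 2-state fragment.
  qq = 3 states
  r ∪ qq = 7 states
  s ∪ q = 6 states
  (r ∪ qq)s(s ∪ q)s = 14 states
  p ∪ q = 6 states
  (p ∪ q)* = 8 states
  (r ∪ qq)s(s ∪ q)s ∪ (p ∪ q)* = 24 states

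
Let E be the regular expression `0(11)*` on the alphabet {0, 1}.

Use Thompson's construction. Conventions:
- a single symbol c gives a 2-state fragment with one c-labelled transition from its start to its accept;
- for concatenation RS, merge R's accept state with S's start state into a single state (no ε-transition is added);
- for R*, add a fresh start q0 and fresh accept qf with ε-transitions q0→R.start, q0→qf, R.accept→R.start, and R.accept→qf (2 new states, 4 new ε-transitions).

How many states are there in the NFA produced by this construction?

Bottom-up over the parse tree:
Each of the 3 symbol leaves contributes a 2-state fragment.
  11 — 3 states
  (11)* — 5 states
  0(11)* — 6 states

6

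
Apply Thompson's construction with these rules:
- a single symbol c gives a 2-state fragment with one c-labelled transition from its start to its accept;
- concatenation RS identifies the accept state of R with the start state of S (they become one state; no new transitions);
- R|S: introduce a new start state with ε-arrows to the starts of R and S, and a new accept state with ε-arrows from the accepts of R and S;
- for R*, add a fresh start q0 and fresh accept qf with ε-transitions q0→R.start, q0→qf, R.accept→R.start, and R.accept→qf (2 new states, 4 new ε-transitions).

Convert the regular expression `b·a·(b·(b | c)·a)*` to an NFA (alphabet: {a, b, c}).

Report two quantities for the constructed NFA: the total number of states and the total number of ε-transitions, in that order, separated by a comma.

Building bottom-up:
Each of the 6 symbol leaves contributes 2 states and 0 ε-transitions.
  b | c = 6 states, 4 ε-transitions
  b·(b | c)·a = 8 states, 4 ε-transitions
  (b·(b | c)·a)* = 10 states, 8 ε-transitions
  b·a·(b·(b | c)·a)* = 12 states, 8 ε-transitions

12, 8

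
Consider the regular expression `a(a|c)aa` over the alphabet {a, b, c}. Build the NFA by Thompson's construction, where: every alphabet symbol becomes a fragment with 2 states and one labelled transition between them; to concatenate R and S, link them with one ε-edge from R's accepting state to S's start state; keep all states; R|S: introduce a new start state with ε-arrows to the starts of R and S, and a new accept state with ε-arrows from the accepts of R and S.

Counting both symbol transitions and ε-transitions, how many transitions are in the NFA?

Per subexpression:
Each of the 5 symbol leaves contributes 1 transition (1 symbol, 0 ε).
  a|c = 6 transitions (2 symbol, 4 ε)
  a(a|c)aa = 12 transitions (5 symbol, 7 ε)

12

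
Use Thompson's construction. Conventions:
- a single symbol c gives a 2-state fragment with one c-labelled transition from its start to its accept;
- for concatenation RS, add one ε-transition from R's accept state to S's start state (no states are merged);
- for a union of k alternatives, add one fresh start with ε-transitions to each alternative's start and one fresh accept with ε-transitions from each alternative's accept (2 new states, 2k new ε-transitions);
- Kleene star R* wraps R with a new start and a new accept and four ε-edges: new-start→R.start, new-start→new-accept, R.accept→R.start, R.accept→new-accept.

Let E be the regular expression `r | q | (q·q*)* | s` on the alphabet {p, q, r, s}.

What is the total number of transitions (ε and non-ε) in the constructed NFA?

Bottom-up over the parse tree:
Each of the 5 symbol leaves contributes 1 transition (1 symbol, 0 ε).
  q* : 5 transitions (1 symbol, 4 ε)
  q·q* : 7 transitions (2 symbol, 5 ε)
  (q·q*)* : 11 transitions (2 symbol, 9 ε)
  r | q | (q·q*)* | s : 22 transitions (5 symbol, 17 ε)

22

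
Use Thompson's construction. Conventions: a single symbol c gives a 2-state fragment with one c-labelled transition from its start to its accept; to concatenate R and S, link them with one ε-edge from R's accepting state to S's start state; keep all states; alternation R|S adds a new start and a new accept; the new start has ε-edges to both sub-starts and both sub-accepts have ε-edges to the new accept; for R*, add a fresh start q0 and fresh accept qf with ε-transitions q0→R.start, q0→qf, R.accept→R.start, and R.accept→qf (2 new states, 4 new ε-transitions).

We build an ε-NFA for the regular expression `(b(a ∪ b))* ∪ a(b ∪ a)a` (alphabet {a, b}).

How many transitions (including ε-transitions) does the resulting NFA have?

26

By structural recursion:
Each of the 7 symbol leaves contributes 1 transition (1 symbol, 0 ε).
  a ∪ b → 6 transitions (2 symbol, 4 ε)
  b(a ∪ b) → 8 transitions (3 symbol, 5 ε)
  (b(a ∪ b))* → 12 transitions (3 symbol, 9 ε)
  b ∪ a → 6 transitions (2 symbol, 4 ε)
  a(b ∪ a)a → 10 transitions (4 symbol, 6 ε)
  (b(a ∪ b))* ∪ a(b ∪ a)a → 26 transitions (7 symbol, 19 ε)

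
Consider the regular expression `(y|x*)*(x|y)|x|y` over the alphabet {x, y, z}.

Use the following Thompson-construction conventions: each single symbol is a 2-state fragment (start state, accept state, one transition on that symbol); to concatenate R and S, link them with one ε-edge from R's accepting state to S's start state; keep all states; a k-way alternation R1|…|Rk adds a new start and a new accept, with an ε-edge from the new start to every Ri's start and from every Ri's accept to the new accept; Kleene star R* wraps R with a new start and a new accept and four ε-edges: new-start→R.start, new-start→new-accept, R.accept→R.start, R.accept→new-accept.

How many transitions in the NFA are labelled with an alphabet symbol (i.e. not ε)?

6

Bottom-up over the parse tree:
Each of the 6 symbol leaves contributes exactly 1 symbol transition.
  x* — 1 symbol transition
  y|x* — 2 symbol transitions
  (y|x*)* — 2 symbol transitions
  x|y — 2 symbol transitions
  (y|x*)*(x|y) — 4 symbol transitions
  (y|x*)*(x|y)|x|y — 6 symbol transitions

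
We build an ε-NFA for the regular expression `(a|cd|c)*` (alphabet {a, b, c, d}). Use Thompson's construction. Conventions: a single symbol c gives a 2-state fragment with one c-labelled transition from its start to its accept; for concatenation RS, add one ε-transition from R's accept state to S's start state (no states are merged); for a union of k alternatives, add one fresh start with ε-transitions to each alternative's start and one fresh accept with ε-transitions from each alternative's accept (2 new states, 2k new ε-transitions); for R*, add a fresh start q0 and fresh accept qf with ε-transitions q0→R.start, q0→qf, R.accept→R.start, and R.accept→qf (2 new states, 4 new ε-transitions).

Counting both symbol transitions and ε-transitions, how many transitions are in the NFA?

Building bottom-up:
Each of the 4 symbol leaves contributes 1 transition (1 symbol, 0 ε).
  cd : 3 transitions (2 symbol, 1 ε)
  a|cd|c : 11 transitions (4 symbol, 7 ε)
  (a|cd|c)* : 15 transitions (4 symbol, 11 ε)

15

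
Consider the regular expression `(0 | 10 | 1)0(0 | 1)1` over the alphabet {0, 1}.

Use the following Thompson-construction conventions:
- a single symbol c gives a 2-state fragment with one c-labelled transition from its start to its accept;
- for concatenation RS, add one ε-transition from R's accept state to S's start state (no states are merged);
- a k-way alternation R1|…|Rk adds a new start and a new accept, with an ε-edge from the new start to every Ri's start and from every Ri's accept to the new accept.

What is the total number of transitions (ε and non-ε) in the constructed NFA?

22

By structural recursion:
Each of the 8 symbol leaves contributes 1 transition (1 symbol, 0 ε).
  10 : 3 transitions (2 symbol, 1 ε)
  0 | 10 | 1 : 11 transitions (4 symbol, 7 ε)
  0 | 1 : 6 transitions (2 symbol, 4 ε)
  (0 | 10 | 1)0(0 | 1)1 : 22 transitions (8 symbol, 14 ε)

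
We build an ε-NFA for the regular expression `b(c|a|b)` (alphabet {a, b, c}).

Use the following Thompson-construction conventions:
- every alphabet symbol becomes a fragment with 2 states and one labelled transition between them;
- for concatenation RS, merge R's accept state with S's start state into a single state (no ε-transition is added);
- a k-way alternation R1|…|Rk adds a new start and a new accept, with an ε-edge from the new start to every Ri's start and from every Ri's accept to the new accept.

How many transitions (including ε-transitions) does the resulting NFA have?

10

Bottom-up over the parse tree:
Each of the 4 symbol leaves contributes 1 transition (1 symbol, 0 ε).
  c|a|b — 9 transitions (3 symbol, 6 ε)
  b(c|a|b) — 10 transitions (4 symbol, 6 ε)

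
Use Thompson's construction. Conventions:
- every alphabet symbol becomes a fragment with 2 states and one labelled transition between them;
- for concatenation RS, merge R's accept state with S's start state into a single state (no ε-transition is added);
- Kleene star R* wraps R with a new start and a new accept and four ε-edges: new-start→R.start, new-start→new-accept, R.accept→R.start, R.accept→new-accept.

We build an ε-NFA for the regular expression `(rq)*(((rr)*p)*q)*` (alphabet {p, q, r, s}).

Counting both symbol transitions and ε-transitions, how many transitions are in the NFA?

22

Per subexpression:
Each of the 6 symbol leaves contributes 1 transition (1 symbol, 0 ε).
  rq = 2 transitions (2 symbol, 0 ε)
  (rq)* = 6 transitions (2 symbol, 4 ε)
  rr = 2 transitions (2 symbol, 0 ε)
  (rr)* = 6 transitions (2 symbol, 4 ε)
  (rr)*p = 7 transitions (3 symbol, 4 ε)
  ((rr)*p)* = 11 transitions (3 symbol, 8 ε)
  ((rr)*p)*q = 12 transitions (4 symbol, 8 ε)
  (((rr)*p)*q)* = 16 transitions (4 symbol, 12 ε)
  (rq)*(((rr)*p)*q)* = 22 transitions (6 symbol, 16 ε)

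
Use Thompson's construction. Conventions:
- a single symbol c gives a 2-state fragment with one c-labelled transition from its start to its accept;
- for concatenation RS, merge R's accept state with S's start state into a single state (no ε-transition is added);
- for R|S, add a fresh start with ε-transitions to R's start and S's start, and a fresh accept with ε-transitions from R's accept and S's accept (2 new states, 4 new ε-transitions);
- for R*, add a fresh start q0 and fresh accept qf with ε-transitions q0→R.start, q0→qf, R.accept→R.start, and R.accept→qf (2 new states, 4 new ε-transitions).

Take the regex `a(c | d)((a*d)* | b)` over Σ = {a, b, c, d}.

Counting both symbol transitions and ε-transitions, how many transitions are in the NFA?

22

Recursing over subexpressions:
Each of the 6 symbol leaves contributes 1 transition (1 symbol, 0 ε).
  c | d = 6 transitions (2 symbol, 4 ε)
  a* = 5 transitions (1 symbol, 4 ε)
  a*d = 6 transitions (2 symbol, 4 ε)
  (a*d)* = 10 transitions (2 symbol, 8 ε)
  (a*d)* | b = 15 transitions (3 symbol, 12 ε)
  a(c | d)((a*d)* | b) = 22 transitions (6 symbol, 16 ε)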